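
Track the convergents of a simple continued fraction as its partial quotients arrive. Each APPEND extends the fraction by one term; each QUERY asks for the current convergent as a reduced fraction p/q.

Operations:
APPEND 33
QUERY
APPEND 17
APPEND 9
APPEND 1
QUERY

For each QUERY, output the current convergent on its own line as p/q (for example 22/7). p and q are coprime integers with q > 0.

APPEND 33: p_0 = 33·1 + 0 = 33, q_0 = 33·0 + 1 = 1 → 33/1
APPEND 17: p_1 = 17·33 + 1 = 562, q_1 = 17·1 + 0 = 17 → 562/17
APPEND 9: p_2 = 9·562 + 33 = 5091, q_2 = 9·17 + 1 = 154 → 5091/154
APPEND 1: p_3 = 1·5091 + 562 = 5653, q_3 = 1·154 + 17 = 171 → 5653/171

33/1
5653/171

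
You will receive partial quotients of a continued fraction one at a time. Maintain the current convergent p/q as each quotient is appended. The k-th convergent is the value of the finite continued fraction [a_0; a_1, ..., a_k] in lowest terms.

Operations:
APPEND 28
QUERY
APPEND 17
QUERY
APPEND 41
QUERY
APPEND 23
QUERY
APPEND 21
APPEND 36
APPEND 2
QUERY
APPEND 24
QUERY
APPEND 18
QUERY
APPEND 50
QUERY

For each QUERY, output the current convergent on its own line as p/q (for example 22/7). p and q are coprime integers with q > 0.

28/1
477/17
19585/698
450932/16071
693610325/24719939
16988708384/605469411
306490361237/10923169337
15341506770234/546763936261

APPEND 28: p_0 = 28·1 + 0 = 28, q_0 = 28·0 + 1 = 1 → 28/1
APPEND 17: p_1 = 17·28 + 1 = 477, q_1 = 17·1 + 0 = 17 → 477/17
APPEND 41: p_2 = 41·477 + 28 = 19585, q_2 = 41·17 + 1 = 698 → 19585/698
APPEND 23: p_3 = 23·19585 + 477 = 450932, q_3 = 23·698 + 17 = 16071 → 450932/16071
APPEND 21: p_4 = 21·450932 + 19585 = 9489157, q_4 = 21·16071 + 698 = 338189 → 9489157/338189
APPEND 36: p_5 = 36·9489157 + 450932 = 342060584, q_5 = 36·338189 + 16071 = 12190875 → 342060584/12190875
APPEND 2: p_6 = 2·342060584 + 9489157 = 693610325, q_6 = 2·12190875 + 338189 = 24719939 → 693610325/24719939
APPEND 24: p_7 = 24·693610325 + 342060584 = 16988708384, q_7 = 24·24719939 + 12190875 = 605469411 → 16988708384/605469411
APPEND 18: p_8 = 18·16988708384 + 693610325 = 306490361237, q_8 = 18·605469411 + 24719939 = 10923169337 → 306490361237/10923169337
APPEND 50: p_9 = 50·306490361237 + 16988708384 = 15341506770234, q_9 = 50·10923169337 + 605469411 = 546763936261 → 15341506770234/546763936261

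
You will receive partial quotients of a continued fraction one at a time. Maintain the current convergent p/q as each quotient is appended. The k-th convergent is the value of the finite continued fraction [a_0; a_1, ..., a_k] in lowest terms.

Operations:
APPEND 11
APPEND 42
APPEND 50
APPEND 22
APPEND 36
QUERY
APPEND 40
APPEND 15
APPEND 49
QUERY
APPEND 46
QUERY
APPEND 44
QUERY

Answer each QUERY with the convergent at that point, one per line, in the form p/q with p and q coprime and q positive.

APPEND 11: p_0 = 11·1 + 0 = 11, q_0 = 11·0 + 1 = 1 → 11/1
APPEND 42: p_1 = 42·11 + 1 = 463, q_1 = 42·1 + 0 = 42 → 463/42
APPEND 50: p_2 = 50·463 + 11 = 23161, q_2 = 50·42 + 1 = 2101 → 23161/2101
APPEND 22: p_3 = 22·23161 + 463 = 510005, q_3 = 22·2101 + 42 = 46264 → 510005/46264
APPEND 36: p_4 = 36·510005 + 23161 = 18383341, q_4 = 36·46264 + 2101 = 1667605 → 18383341/1667605
APPEND 40: p_5 = 40·18383341 + 510005 = 735843645, q_5 = 40·1667605 + 46264 = 66750464 → 735843645/66750464
APPEND 15: p_6 = 15·735843645 + 18383341 = 11056038016, q_6 = 15·66750464 + 1667605 = 1002924565 → 11056038016/1002924565
APPEND 49: p_7 = 49·11056038016 + 735843645 = 542481706429, q_7 = 49·1002924565 + 66750464 = 49210054149 → 542481706429/49210054149
APPEND 46: p_8 = 46·542481706429 + 11056038016 = 24965214533750, q_8 = 46·49210054149 + 1002924565 = 2264665415419 → 24965214533750/2264665415419
APPEND 44: p_9 = 44·24965214533750 + 542481706429 = 1099011921191429, q_9 = 44·2264665415419 + 49210054149 = 99694488332585 → 1099011921191429/99694488332585

18383341/1667605
542481706429/49210054149
24965214533750/2264665415419
1099011921191429/99694488332585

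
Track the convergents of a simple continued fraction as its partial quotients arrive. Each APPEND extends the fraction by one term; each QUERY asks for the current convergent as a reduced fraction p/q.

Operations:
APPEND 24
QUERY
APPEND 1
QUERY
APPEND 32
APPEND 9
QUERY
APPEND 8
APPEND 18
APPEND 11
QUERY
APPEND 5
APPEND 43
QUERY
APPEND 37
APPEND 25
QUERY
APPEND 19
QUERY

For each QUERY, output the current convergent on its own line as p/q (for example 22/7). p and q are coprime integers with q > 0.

APPEND 24: p_0 = 24·1 + 0 = 24, q_0 = 24·0 + 1 = 1 → 24/1
APPEND 1: p_1 = 1·24 + 1 = 25, q_1 = 1·1 + 0 = 1 → 25/1
APPEND 32: p_2 = 32·25 + 24 = 824, q_2 = 32·1 + 1 = 33 → 824/33
APPEND 9: p_3 = 9·824 + 25 = 7441, q_3 = 9·33 + 1 = 298 → 7441/298
APPEND 8: p_4 = 8·7441 + 824 = 60352, q_4 = 8·298 + 33 = 2417 → 60352/2417
APPEND 18: p_5 = 18·60352 + 7441 = 1093777, q_5 = 18·2417 + 298 = 43804 → 1093777/43804
APPEND 11: p_6 = 11·1093777 + 60352 = 12091899, q_6 = 11·43804 + 2417 = 484261 → 12091899/484261
APPEND 5: p_7 = 5·12091899 + 1093777 = 61553272, q_7 = 5·484261 + 43804 = 2465109 → 61553272/2465109
APPEND 43: p_8 = 43·61553272 + 12091899 = 2658882595, q_8 = 43·2465109 + 484261 = 106483948 → 2658882595/106483948
APPEND 37: p_9 = 37·2658882595 + 61553272 = 98440209287, q_9 = 37·106483948 + 2465109 = 3942371185 → 98440209287/3942371185
APPEND 25: p_10 = 25·98440209287 + 2658882595 = 2463664114770, q_10 = 25·3942371185 + 106483948 = 98665763573 → 2463664114770/98665763573
APPEND 19: p_11 = 19·2463664114770 + 98440209287 = 46908058389917, q_11 = 19·98665763573 + 3942371185 = 1878591879072 → 46908058389917/1878591879072

24/1
25/1
7441/298
12091899/484261
2658882595/106483948
2463664114770/98665763573
46908058389917/1878591879072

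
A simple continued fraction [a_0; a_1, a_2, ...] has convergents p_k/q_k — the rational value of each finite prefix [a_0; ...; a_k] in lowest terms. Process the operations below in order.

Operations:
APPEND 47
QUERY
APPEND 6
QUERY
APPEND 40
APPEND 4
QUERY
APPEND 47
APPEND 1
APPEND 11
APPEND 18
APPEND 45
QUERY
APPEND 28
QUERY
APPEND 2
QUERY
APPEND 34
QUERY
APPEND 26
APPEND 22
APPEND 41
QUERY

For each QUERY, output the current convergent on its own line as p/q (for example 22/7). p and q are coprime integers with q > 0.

APPEND 47: p_0 = 47·1 + 0 = 47, q_0 = 47·0 + 1 = 1 → 47/1
APPEND 6: p_1 = 6·47 + 1 = 283, q_1 = 6·1 + 0 = 6 → 283/6
APPEND 40: p_2 = 40·283 + 47 = 11367, q_2 = 40·6 + 1 = 241 → 11367/241
APPEND 4: p_3 = 4·11367 + 283 = 45751, q_3 = 4·241 + 6 = 970 → 45751/970
APPEND 47: p_4 = 47·45751 + 11367 = 2161664, q_4 = 47·970 + 241 = 45831 → 2161664/45831
APPEND 1: p_5 = 1·2161664 + 45751 = 2207415, q_5 = 1·45831 + 970 = 46801 → 2207415/46801
APPEND 11: p_6 = 11·2207415 + 2161664 = 26443229, q_6 = 11·46801 + 45831 = 560642 → 26443229/560642
APPEND 18: p_7 = 18·26443229 + 2207415 = 478185537, q_7 = 18·560642 + 46801 = 10138357 → 478185537/10138357
APPEND 45: p_8 = 45·478185537 + 26443229 = 21544792394, q_8 = 45·10138357 + 560642 = 456786707 → 21544792394/456786707
APPEND 28: p_9 = 28·21544792394 + 478185537 = 603732372569, q_9 = 28·456786707 + 10138357 = 12800166153 → 603732372569/12800166153
APPEND 2: p_10 = 2·603732372569 + 21544792394 = 1229009537532, q_10 = 2·12800166153 + 456786707 = 26057119013 → 1229009537532/26057119013
APPEND 34: p_11 = 34·1229009537532 + 603732372569 = 42390056648657, q_11 = 34·26057119013 + 12800166153 = 898742212595 → 42390056648657/898742212595
APPEND 26: p_12 = 26·42390056648657 + 1229009537532 = 1103370482402614, q_12 = 26·898742212595 + 26057119013 = 23393354646483 → 1103370482402614/23393354646483
APPEND 22: p_13 = 22·1103370482402614 + 42390056648657 = 24316540669506165, q_13 = 22·23393354646483 + 898742212595 = 515552544435221 → 24316540669506165/515552544435221
APPEND 41: p_14 = 41·24316540669506165 + 1103370482402614 = 998081537932155379, q_14 = 41·515552544435221 + 23393354646483 = 21161047676490544 → 998081537932155379/21161047676490544

47/1
283/6
45751/970
21544792394/456786707
603732372569/12800166153
1229009537532/26057119013
42390056648657/898742212595
998081537932155379/21161047676490544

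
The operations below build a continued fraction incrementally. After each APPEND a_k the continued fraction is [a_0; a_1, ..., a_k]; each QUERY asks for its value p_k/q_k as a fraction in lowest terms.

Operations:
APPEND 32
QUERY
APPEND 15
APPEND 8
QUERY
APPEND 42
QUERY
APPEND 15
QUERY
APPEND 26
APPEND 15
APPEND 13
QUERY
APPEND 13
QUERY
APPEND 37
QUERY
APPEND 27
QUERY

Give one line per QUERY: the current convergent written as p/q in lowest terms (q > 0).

32/1
3880/121
163441/5097
2455495/76576
12577158391/392225796
164465609243/5128953019
6097804700382/190163487499
164805192519557/5139543115492

APPEND 32: p_0 = 32·1 + 0 = 32, q_0 = 32·0 + 1 = 1 → 32/1
APPEND 15: p_1 = 15·32 + 1 = 481, q_1 = 15·1 + 0 = 15 → 481/15
APPEND 8: p_2 = 8·481 + 32 = 3880, q_2 = 8·15 + 1 = 121 → 3880/121
APPEND 42: p_3 = 42·3880 + 481 = 163441, q_3 = 42·121 + 15 = 5097 → 163441/5097
APPEND 15: p_4 = 15·163441 + 3880 = 2455495, q_4 = 15·5097 + 121 = 76576 → 2455495/76576
APPEND 26: p_5 = 26·2455495 + 163441 = 64006311, q_5 = 26·76576 + 5097 = 1996073 → 64006311/1996073
APPEND 15: p_6 = 15·64006311 + 2455495 = 962550160, q_6 = 15·1996073 + 76576 = 30017671 → 962550160/30017671
APPEND 13: p_7 = 13·962550160 + 64006311 = 12577158391, q_7 = 13·30017671 + 1996073 = 392225796 → 12577158391/392225796
APPEND 13: p_8 = 13·12577158391 + 962550160 = 164465609243, q_8 = 13·392225796 + 30017671 = 5128953019 → 164465609243/5128953019
APPEND 37: p_9 = 37·164465609243 + 12577158391 = 6097804700382, q_9 = 37·5128953019 + 392225796 = 190163487499 → 6097804700382/190163487499
APPEND 27: p_10 = 27·6097804700382 + 164465609243 = 164805192519557, q_10 = 27·190163487499 + 5128953019 = 5139543115492 → 164805192519557/5139543115492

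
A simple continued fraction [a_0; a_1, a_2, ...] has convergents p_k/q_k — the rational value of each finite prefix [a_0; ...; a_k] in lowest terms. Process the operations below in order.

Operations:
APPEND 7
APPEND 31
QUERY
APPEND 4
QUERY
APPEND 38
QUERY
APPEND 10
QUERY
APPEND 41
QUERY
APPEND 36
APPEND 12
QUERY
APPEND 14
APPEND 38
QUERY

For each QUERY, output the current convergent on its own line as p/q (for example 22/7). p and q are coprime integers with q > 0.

218/31
879/125
33620/4781
337079/47935
13853859/1970116
6002765895/853635448
3218439110149/457684634002

APPEND 7: p_0 = 7·1 + 0 = 7, q_0 = 7·0 + 1 = 1 → 7/1
APPEND 31: p_1 = 31·7 + 1 = 218, q_1 = 31·1 + 0 = 31 → 218/31
APPEND 4: p_2 = 4·218 + 7 = 879, q_2 = 4·31 + 1 = 125 → 879/125
APPEND 38: p_3 = 38·879 + 218 = 33620, q_3 = 38·125 + 31 = 4781 → 33620/4781
APPEND 10: p_4 = 10·33620 + 879 = 337079, q_4 = 10·4781 + 125 = 47935 → 337079/47935
APPEND 41: p_5 = 41·337079 + 33620 = 13853859, q_5 = 41·47935 + 4781 = 1970116 → 13853859/1970116
APPEND 36: p_6 = 36·13853859 + 337079 = 499076003, q_6 = 36·1970116 + 47935 = 70972111 → 499076003/70972111
APPEND 12: p_7 = 12·499076003 + 13853859 = 6002765895, q_7 = 12·70972111 + 1970116 = 853635448 → 6002765895/853635448
APPEND 14: p_8 = 14·6002765895 + 499076003 = 84537798533, q_8 = 14·853635448 + 70972111 = 12021868383 → 84537798533/12021868383
APPEND 38: p_9 = 38·84537798533 + 6002765895 = 3218439110149, q_9 = 38·12021868383 + 853635448 = 457684634002 → 3218439110149/457684634002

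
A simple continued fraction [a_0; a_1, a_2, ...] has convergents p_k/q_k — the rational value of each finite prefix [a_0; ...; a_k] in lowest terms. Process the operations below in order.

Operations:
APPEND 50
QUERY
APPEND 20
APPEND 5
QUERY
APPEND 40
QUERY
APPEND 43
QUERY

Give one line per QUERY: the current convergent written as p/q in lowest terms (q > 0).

50/1
5055/101
203201/4060
8742698/174681

APPEND 50: p_0 = 50·1 + 0 = 50, q_0 = 50·0 + 1 = 1 → 50/1
APPEND 20: p_1 = 20·50 + 1 = 1001, q_1 = 20·1 + 0 = 20 → 1001/20
APPEND 5: p_2 = 5·1001 + 50 = 5055, q_2 = 5·20 + 1 = 101 → 5055/101
APPEND 40: p_3 = 40·5055 + 1001 = 203201, q_3 = 40·101 + 20 = 4060 → 203201/4060
APPEND 43: p_4 = 43·203201 + 5055 = 8742698, q_4 = 43·4060 + 101 = 174681 → 8742698/174681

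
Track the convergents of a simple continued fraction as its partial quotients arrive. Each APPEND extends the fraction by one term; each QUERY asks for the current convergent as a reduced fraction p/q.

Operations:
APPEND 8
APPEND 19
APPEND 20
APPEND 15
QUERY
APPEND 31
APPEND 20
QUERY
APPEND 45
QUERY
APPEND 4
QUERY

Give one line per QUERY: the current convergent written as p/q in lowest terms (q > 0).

APPEND 8: p_0 = 8·1 + 0 = 8, q_0 = 8·0 + 1 = 1 → 8/1
APPEND 19: p_1 = 19·8 + 1 = 153, q_1 = 19·1 + 0 = 19 → 153/19
APPEND 20: p_2 = 20·153 + 8 = 3068, q_2 = 20·19 + 1 = 381 → 3068/381
APPEND 15: p_3 = 15·3068 + 153 = 46173, q_3 = 15·381 + 19 = 5734 → 46173/5734
APPEND 31: p_4 = 31·46173 + 3068 = 1434431, q_4 = 31·5734 + 381 = 178135 → 1434431/178135
APPEND 20: p_5 = 20·1434431 + 46173 = 28734793, q_5 = 20·178135 + 5734 = 3568434 → 28734793/3568434
APPEND 45: p_6 = 45·28734793 + 1434431 = 1294500116, q_6 = 45·3568434 + 178135 = 160757665 → 1294500116/160757665
APPEND 4: p_7 = 4·1294500116 + 28734793 = 5206735257, q_7 = 4·160757665 + 3568434 = 646599094 → 5206735257/646599094

46173/5734
28734793/3568434
1294500116/160757665
5206735257/646599094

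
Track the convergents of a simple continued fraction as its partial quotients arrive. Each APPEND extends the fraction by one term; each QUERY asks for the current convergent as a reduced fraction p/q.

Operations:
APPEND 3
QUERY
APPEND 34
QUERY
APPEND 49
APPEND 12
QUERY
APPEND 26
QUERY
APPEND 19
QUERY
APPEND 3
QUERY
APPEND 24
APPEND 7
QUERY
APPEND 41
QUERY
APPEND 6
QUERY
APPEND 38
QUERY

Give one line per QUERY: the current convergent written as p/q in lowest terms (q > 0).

APPEND 3: p_0 = 3·1 + 0 = 3, q_0 = 3·0 + 1 = 1 → 3/1
APPEND 34: p_1 = 34·3 + 1 = 103, q_1 = 34·1 + 0 = 34 → 103/34
APPEND 49: p_2 = 49·103 + 3 = 5050, q_2 = 49·34 + 1 = 1667 → 5050/1667
APPEND 12: p_3 = 12·5050 + 103 = 60703, q_3 = 12·1667 + 34 = 20038 → 60703/20038
APPEND 26: p_4 = 26·60703 + 5050 = 1583328, q_4 = 26·20038 + 1667 = 522655 → 1583328/522655
APPEND 19: p_5 = 19·1583328 + 60703 = 30143935, q_5 = 19·522655 + 20038 = 9950483 → 30143935/9950483
APPEND 3: p_6 = 3·30143935 + 1583328 = 92015133, q_6 = 3·9950483 + 522655 = 30374104 → 92015133/30374104
APPEND 24: p_7 = 24·92015133 + 30143935 = 2238507127, q_7 = 24·30374104 + 9950483 = 738928979 → 2238507127/738928979
APPEND 7: p_8 = 7·2238507127 + 92015133 = 15761565022, q_8 = 7·738928979 + 30374104 = 5202876957 → 15761565022/5202876957
APPEND 41: p_9 = 41·15761565022 + 2238507127 = 648462673029, q_9 = 41·5202876957 + 738928979 = 214056884216 → 648462673029/214056884216
APPEND 6: p_10 = 6·648462673029 + 15761565022 = 3906537603196, q_10 = 6·214056884216 + 5202876957 = 1289544182253 → 3906537603196/1289544182253
APPEND 38: p_11 = 38·3906537603196 + 648462673029 = 149096891594477, q_11 = 38·1289544182253 + 214056884216 = 49216735809830 → 149096891594477/49216735809830

3/1
103/34
60703/20038
1583328/522655
30143935/9950483
92015133/30374104
15761565022/5202876957
648462673029/214056884216
3906537603196/1289544182253
149096891594477/49216735809830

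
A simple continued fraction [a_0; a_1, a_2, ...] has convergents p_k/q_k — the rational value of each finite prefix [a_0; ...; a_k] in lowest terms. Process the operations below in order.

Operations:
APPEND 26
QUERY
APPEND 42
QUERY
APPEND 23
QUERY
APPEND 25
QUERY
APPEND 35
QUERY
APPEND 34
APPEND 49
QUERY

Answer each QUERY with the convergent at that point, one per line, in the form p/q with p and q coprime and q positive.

26/1
1093/42
25165/967
630218/24217
22082795/848562
36842899947/1415739487

APPEND 26: p_0 = 26·1 + 0 = 26, q_0 = 26·0 + 1 = 1 → 26/1
APPEND 42: p_1 = 42·26 + 1 = 1093, q_1 = 42·1 + 0 = 42 → 1093/42
APPEND 23: p_2 = 23·1093 + 26 = 25165, q_2 = 23·42 + 1 = 967 → 25165/967
APPEND 25: p_3 = 25·25165 + 1093 = 630218, q_3 = 25·967 + 42 = 24217 → 630218/24217
APPEND 35: p_4 = 35·630218 + 25165 = 22082795, q_4 = 35·24217 + 967 = 848562 → 22082795/848562
APPEND 34: p_5 = 34·22082795 + 630218 = 751445248, q_5 = 34·848562 + 24217 = 28875325 → 751445248/28875325
APPEND 49: p_6 = 49·751445248 + 22082795 = 36842899947, q_6 = 49·28875325 + 848562 = 1415739487 → 36842899947/1415739487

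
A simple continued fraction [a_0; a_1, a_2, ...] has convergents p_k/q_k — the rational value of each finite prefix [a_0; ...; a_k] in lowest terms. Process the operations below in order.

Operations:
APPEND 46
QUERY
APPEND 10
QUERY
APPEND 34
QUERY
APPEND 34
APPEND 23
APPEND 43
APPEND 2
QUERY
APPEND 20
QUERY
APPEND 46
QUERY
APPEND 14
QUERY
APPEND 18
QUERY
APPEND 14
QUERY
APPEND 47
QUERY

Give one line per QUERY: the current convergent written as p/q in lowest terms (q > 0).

46/1
461/10
15720/341
1072854463/23272479
21987356810/476952203
1012491267723/21963073817
14196865104932/307959985641
256556063156499/5565242815355
3605981749295918/78221359400611
169737698280064645/3681969134644072

APPEND 46: p_0 = 46·1 + 0 = 46, q_0 = 46·0 + 1 = 1 → 46/1
APPEND 10: p_1 = 10·46 + 1 = 461, q_1 = 10·1 + 0 = 10 → 461/10
APPEND 34: p_2 = 34·461 + 46 = 15720, q_2 = 34·10 + 1 = 341 → 15720/341
APPEND 34: p_3 = 34·15720 + 461 = 534941, q_3 = 34·341 + 10 = 11604 → 534941/11604
APPEND 23: p_4 = 23·534941 + 15720 = 12319363, q_4 = 23·11604 + 341 = 267233 → 12319363/267233
APPEND 43: p_5 = 43·12319363 + 534941 = 530267550, q_5 = 43·267233 + 11604 = 11502623 → 530267550/11502623
APPEND 2: p_6 = 2·530267550 + 12319363 = 1072854463, q_6 = 2·11502623 + 267233 = 23272479 → 1072854463/23272479
APPEND 20: p_7 = 20·1072854463 + 530267550 = 21987356810, q_7 = 20·23272479 + 11502623 = 476952203 → 21987356810/476952203
APPEND 46: p_8 = 46·21987356810 + 1072854463 = 1012491267723, q_8 = 46·476952203 + 23272479 = 21963073817 → 1012491267723/21963073817
APPEND 14: p_9 = 14·1012491267723 + 21987356810 = 14196865104932, q_9 = 14·21963073817 + 476952203 = 307959985641 → 14196865104932/307959985641
APPEND 18: p_10 = 18·14196865104932 + 1012491267723 = 256556063156499, q_10 = 18·307959985641 + 21963073817 = 5565242815355 → 256556063156499/5565242815355
APPEND 14: p_11 = 14·256556063156499 + 14196865104932 = 3605981749295918, q_11 = 14·5565242815355 + 307959985641 = 78221359400611 → 3605981749295918/78221359400611
APPEND 47: p_12 = 47·3605981749295918 + 256556063156499 = 169737698280064645, q_12 = 47·78221359400611 + 5565242815355 = 3681969134644072 → 169737698280064645/3681969134644072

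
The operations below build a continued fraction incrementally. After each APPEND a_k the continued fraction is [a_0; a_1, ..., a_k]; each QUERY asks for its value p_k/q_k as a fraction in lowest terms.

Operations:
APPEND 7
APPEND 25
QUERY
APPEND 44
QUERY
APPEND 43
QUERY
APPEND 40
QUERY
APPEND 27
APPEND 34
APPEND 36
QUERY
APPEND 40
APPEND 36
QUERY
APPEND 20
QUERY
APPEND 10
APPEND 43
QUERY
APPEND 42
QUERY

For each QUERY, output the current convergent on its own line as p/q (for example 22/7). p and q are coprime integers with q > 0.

APPEND 7: p_0 = 7·1 + 0 = 7, q_0 = 7·0 + 1 = 1 → 7/1
APPEND 25: p_1 = 25·7 + 1 = 176, q_1 = 25·1 + 0 = 25 → 176/25
APPEND 44: p_2 = 44·176 + 7 = 7751, q_2 = 44·25 + 1 = 1101 → 7751/1101
APPEND 43: p_3 = 43·7751 + 176 = 333469, q_3 = 43·1101 + 25 = 47368 → 333469/47368
APPEND 40: p_4 = 40·333469 + 7751 = 13346511, q_4 = 40·47368 + 1101 = 1895821 → 13346511/1895821
APPEND 27: p_5 = 27·13346511 + 333469 = 360689266, q_5 = 27·1895821 + 47368 = 51234535 → 360689266/51234535
APPEND 34: p_6 = 34·360689266 + 13346511 = 12276781555, q_6 = 34·51234535 + 1895821 = 1743870011 → 12276781555/1743870011
APPEND 36: p_7 = 36·12276781555 + 360689266 = 442324825246, q_7 = 36·1743870011 + 51234535 = 62830554931 → 442324825246/62830554931
APPEND 40: p_8 = 40·442324825246 + 12276781555 = 17705269791395, q_8 = 40·62830554931 + 1743870011 = 2514966067251 → 17705269791395/2514966067251
APPEND 36: p_9 = 36·17705269791395 + 442324825246 = 637832037315466, q_9 = 36·2514966067251 + 62830554931 = 90601608975967 → 637832037315466/90601608975967
APPEND 20: p_10 = 20·637832037315466 + 17705269791395 = 12774346016100715, q_10 = 20·90601608975967 + 2514966067251 = 1814547145586591 → 12774346016100715/1814547145586591
APPEND 10: p_11 = 10·12774346016100715 + 637832037315466 = 128381292198322616, q_11 = 10·1814547145586591 + 90601608975967 = 18236073064841877 → 128381292198322616/18236073064841877
APPEND 43: p_12 = 43·128381292198322616 + 12774346016100715 = 5533169910543973203, q_12 = 43·18236073064841877 + 1814547145586591 = 785965688933787302 → 5533169910543973203/785965688933787302
APPEND 42: p_13 = 42·5533169910543973203 + 128381292198322616 = 232521517535045197142, q_13 = 42·785965688933787302 + 18236073064841877 = 33028795008283908561 → 232521517535045197142/33028795008283908561

176/25
7751/1101
333469/47368
13346511/1895821
442324825246/62830554931
637832037315466/90601608975967
12774346016100715/1814547145586591
5533169910543973203/785965688933787302
232521517535045197142/33028795008283908561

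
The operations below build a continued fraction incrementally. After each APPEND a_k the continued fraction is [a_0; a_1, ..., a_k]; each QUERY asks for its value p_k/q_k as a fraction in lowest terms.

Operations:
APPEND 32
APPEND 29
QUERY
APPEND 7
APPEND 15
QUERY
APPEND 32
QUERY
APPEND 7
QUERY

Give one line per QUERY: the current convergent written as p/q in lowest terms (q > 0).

929/29
98954/3089
3173063/99052
22310395/696453

APPEND 32: p_0 = 32·1 + 0 = 32, q_0 = 32·0 + 1 = 1 → 32/1
APPEND 29: p_1 = 29·32 + 1 = 929, q_1 = 29·1 + 0 = 29 → 929/29
APPEND 7: p_2 = 7·929 + 32 = 6535, q_2 = 7·29 + 1 = 204 → 6535/204
APPEND 15: p_3 = 15·6535 + 929 = 98954, q_3 = 15·204 + 29 = 3089 → 98954/3089
APPEND 32: p_4 = 32·98954 + 6535 = 3173063, q_4 = 32·3089 + 204 = 99052 → 3173063/99052
APPEND 7: p_5 = 7·3173063 + 98954 = 22310395, q_5 = 7·99052 + 3089 = 696453 → 22310395/696453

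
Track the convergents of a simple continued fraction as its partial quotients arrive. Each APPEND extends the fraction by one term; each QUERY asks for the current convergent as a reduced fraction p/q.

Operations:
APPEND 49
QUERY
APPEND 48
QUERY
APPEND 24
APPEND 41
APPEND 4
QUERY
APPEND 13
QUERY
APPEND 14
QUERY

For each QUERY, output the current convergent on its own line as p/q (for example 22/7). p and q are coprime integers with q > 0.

APPEND 49: p_0 = 49·1 + 0 = 49, q_0 = 49·0 + 1 = 1 → 49/1
APPEND 48: p_1 = 48·49 + 1 = 2353, q_1 = 48·1 + 0 = 48 → 2353/48
APPEND 24: p_2 = 24·2353 + 49 = 56521, q_2 = 24·48 + 1 = 1153 → 56521/1153
APPEND 41: p_3 = 41·56521 + 2353 = 2319714, q_3 = 41·1153 + 48 = 47321 → 2319714/47321
APPEND 4: p_4 = 4·2319714 + 56521 = 9335377, q_4 = 4·47321 + 1153 = 190437 → 9335377/190437
APPEND 13: p_5 = 13·9335377 + 2319714 = 123679615, q_5 = 13·190437 + 47321 = 2523002 → 123679615/2523002
APPEND 14: p_6 = 14·123679615 + 9335377 = 1740849987, q_6 = 14·2523002 + 190437 = 35512465 → 1740849987/35512465

49/1
2353/48
9335377/190437
123679615/2523002
1740849987/35512465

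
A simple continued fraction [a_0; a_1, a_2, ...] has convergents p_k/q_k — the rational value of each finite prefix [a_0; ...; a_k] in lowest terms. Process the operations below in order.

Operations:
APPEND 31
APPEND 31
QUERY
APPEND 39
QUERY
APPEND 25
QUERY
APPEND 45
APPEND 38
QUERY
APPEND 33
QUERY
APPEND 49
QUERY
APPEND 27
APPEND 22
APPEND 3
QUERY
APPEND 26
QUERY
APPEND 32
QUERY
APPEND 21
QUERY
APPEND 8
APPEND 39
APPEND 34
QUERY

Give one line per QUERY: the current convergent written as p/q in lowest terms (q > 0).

APPEND 31: p_0 = 31·1 + 0 = 31, q_0 = 31·0 + 1 = 1 → 31/1
APPEND 31: p_1 = 31·31 + 1 = 962, q_1 = 31·1 + 0 = 31 → 962/31
APPEND 39: p_2 = 39·962 + 31 = 37549, q_2 = 39·31 + 1 = 1210 → 37549/1210
APPEND 25: p_3 = 25·37549 + 962 = 939687, q_3 = 25·1210 + 31 = 30281 → 939687/30281
APPEND 45: p_4 = 45·939687 + 37549 = 42323464, q_4 = 45·30281 + 1210 = 1363855 → 42323464/1363855
APPEND 38: p_5 = 38·42323464 + 939687 = 1609231319, q_5 = 38·1363855 + 30281 = 51856771 → 1609231319/51856771
APPEND 33: p_6 = 33·1609231319 + 42323464 = 53146956991, q_6 = 33·51856771 + 1363855 = 1712637298 → 53146956991/1712637298
APPEND 49: p_7 = 49·53146956991 + 1609231319 = 2605810123878, q_7 = 49·1712637298 + 51856771 = 83971084373 → 2605810123878/83971084373
APPEND 27: p_8 = 27·2605810123878 + 53146956991 = 70410020301697, q_8 = 27·83971084373 + 1712637298 = 2268931915369 → 70410020301697/2268931915369
APPEND 22: p_9 = 22·70410020301697 + 2605810123878 = 1551626256761212, q_9 = 22·2268931915369 + 83971084373 = 50000473222491 → 1551626256761212/50000473222491
APPEND 3: p_10 = 3·1551626256761212 + 70410020301697 = 4725288790585333, q_10 = 3·50000473222491 + 2268931915369 = 152270351582842 → 4725288790585333/152270351582842
APPEND 26: p_11 = 26·4725288790585333 + 1551626256761212 = 124409134811979870, q_11 = 26·152270351582842 + 50000473222491 = 4009029614376383 → 124409134811979870/4009029614376383
APPEND 32: p_12 = 32·124409134811979870 + 4725288790585333 = 3985817602773941173, q_12 = 32·4009029614376383 + 152270351582842 = 128441218011627098 → 3985817602773941173/128441218011627098
APPEND 21: p_13 = 21·3985817602773941173 + 124409134811979870 = 83826578793064744503, q_13 = 21·128441218011627098 + 4009029614376383 = 2701274607858545441 → 83826578793064744503/2701274607858545441
APPEND 8: p_14 = 8·83826578793064744503 + 3985817602773941173 = 674598447947291897197, q_14 = 8·2701274607858545441 + 128441218011627098 = 21738638080879990626 → 674598447947291897197/21738638080879990626
APPEND 39: p_15 = 39·674598447947291897197 + 83826578793064744503 = 26393166048737448735186, q_15 = 39·21738638080879990626 + 2701274607858545441 = 850508159762178179855 → 26393166048737448735186/850508159762178179855
APPEND 34: p_16 = 34·26393166048737448735186 + 674598447947291897197 = 898042244105020548893521, q_16 = 34·850508159762178179855 + 21738638080879990626 = 28939016069994938105696 → 898042244105020548893521/28939016069994938105696

962/31
37549/1210
939687/30281
1609231319/51856771
53146956991/1712637298
2605810123878/83971084373
4725288790585333/152270351582842
124409134811979870/4009029614376383
3985817602773941173/128441218011627098
83826578793064744503/2701274607858545441
898042244105020548893521/28939016069994938105696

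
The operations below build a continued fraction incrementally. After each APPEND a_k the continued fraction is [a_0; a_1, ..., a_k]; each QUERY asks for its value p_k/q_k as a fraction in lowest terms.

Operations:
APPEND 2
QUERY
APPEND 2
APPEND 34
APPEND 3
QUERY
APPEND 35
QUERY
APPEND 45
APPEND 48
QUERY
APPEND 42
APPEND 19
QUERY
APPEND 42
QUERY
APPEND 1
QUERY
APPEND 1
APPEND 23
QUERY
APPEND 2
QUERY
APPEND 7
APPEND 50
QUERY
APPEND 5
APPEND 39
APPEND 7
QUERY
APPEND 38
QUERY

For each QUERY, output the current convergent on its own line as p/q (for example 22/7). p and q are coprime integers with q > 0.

2/1
521/209
18407/7384
39802535/15966856
31817973349/12763835235
1338027415964/536752020311
1369845389313/549515855546
63650919910684/25533677000257
130009712626645/52153621876371
48815955127486595/19582605128619071
67486369191422473841/27072274136365410763
2574087931516464969339/1032599841539270206216

APPEND 2: p_0 = 2·1 + 0 = 2, q_0 = 2·0 + 1 = 1 → 2/1
APPEND 2: p_1 = 2·2 + 1 = 5, q_1 = 2·1 + 0 = 2 → 5/2
APPEND 34: p_2 = 34·5 + 2 = 172, q_2 = 34·2 + 1 = 69 → 172/69
APPEND 3: p_3 = 3·172 + 5 = 521, q_3 = 3·69 + 2 = 209 → 521/209
APPEND 35: p_4 = 35·521 + 172 = 18407, q_4 = 35·209 + 69 = 7384 → 18407/7384
APPEND 45: p_5 = 45·18407 + 521 = 828836, q_5 = 45·7384 + 209 = 332489 → 828836/332489
APPEND 48: p_6 = 48·828836 + 18407 = 39802535, q_6 = 48·332489 + 7384 = 15966856 → 39802535/15966856
APPEND 42: p_7 = 42·39802535 + 828836 = 1672535306, q_7 = 42·15966856 + 332489 = 670940441 → 1672535306/670940441
APPEND 19: p_8 = 19·1672535306 + 39802535 = 31817973349, q_8 = 19·670940441 + 15966856 = 12763835235 → 31817973349/12763835235
APPEND 42: p_9 = 42·31817973349 + 1672535306 = 1338027415964, q_9 = 42·12763835235 + 670940441 = 536752020311 → 1338027415964/536752020311
APPEND 1: p_10 = 1·1338027415964 + 31817973349 = 1369845389313, q_10 = 1·536752020311 + 12763835235 = 549515855546 → 1369845389313/549515855546
APPEND 1: p_11 = 1·1369845389313 + 1338027415964 = 2707872805277, q_11 = 1·549515855546 + 536752020311 = 1086267875857 → 2707872805277/1086267875857
APPEND 23: p_12 = 23·2707872805277 + 1369845389313 = 63650919910684, q_12 = 23·1086267875857 + 549515855546 = 25533677000257 → 63650919910684/25533677000257
APPEND 2: p_13 = 2·63650919910684 + 2707872805277 = 130009712626645, q_13 = 2·25533677000257 + 1086267875857 = 52153621876371 → 130009712626645/52153621876371
APPEND 7: p_14 = 7·130009712626645 + 63650919910684 = 973718908297199, q_14 = 7·52153621876371 + 25533677000257 = 390609030134854 → 973718908297199/390609030134854
APPEND 50: p_15 = 50·973718908297199 + 130009712626645 = 48815955127486595, q_15 = 50·390609030134854 + 52153621876371 = 19582605128619071 → 48815955127486595/19582605128619071
APPEND 5: p_16 = 5·48815955127486595 + 973718908297199 = 245053494545730174, q_16 = 5·19582605128619071 + 390609030134854 = 98303634673230209 → 245053494545730174/98303634673230209
APPEND 39: p_17 = 39·245053494545730174 + 48815955127486595 = 9605902242410963381, q_17 = 39·98303634673230209 + 19582605128619071 = 3853424357384597222 → 9605902242410963381/3853424357384597222
APPEND 7: p_18 = 7·9605902242410963381 + 245053494545730174 = 67486369191422473841, q_18 = 7·3853424357384597222 + 98303634673230209 = 27072274136365410763 → 67486369191422473841/27072274136365410763
APPEND 38: p_19 = 38·67486369191422473841 + 9605902242410963381 = 2574087931516464969339, q_19 = 38·27072274136365410763 + 3853424357384597222 = 1032599841539270206216 → 2574087931516464969339/1032599841539270206216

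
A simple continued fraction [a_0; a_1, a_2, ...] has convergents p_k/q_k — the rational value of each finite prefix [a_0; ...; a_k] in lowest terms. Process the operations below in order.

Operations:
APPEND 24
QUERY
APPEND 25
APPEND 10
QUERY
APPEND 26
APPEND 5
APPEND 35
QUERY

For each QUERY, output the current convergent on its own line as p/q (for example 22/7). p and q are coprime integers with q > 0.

24/1
6034/251
27928550/1161761

APPEND 24: p_0 = 24·1 + 0 = 24, q_0 = 24·0 + 1 = 1 → 24/1
APPEND 25: p_1 = 25·24 + 1 = 601, q_1 = 25·1 + 0 = 25 → 601/25
APPEND 10: p_2 = 10·601 + 24 = 6034, q_2 = 10·25 + 1 = 251 → 6034/251
APPEND 26: p_3 = 26·6034 + 601 = 157485, q_3 = 26·251 + 25 = 6551 → 157485/6551
APPEND 5: p_4 = 5·157485 + 6034 = 793459, q_4 = 5·6551 + 251 = 33006 → 793459/33006
APPEND 35: p_5 = 35·793459 + 157485 = 27928550, q_5 = 35·33006 + 6551 = 1161761 → 27928550/1161761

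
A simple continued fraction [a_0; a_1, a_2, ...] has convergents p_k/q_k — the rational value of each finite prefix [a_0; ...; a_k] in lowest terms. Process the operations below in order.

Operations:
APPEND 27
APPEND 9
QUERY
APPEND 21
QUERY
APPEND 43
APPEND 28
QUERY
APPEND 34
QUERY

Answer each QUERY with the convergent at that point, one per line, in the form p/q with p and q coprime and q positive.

244/9
5151/190
6213787/229202
211490495/7801047

APPEND 27: p_0 = 27·1 + 0 = 27, q_0 = 27·0 + 1 = 1 → 27/1
APPEND 9: p_1 = 9·27 + 1 = 244, q_1 = 9·1 + 0 = 9 → 244/9
APPEND 21: p_2 = 21·244 + 27 = 5151, q_2 = 21·9 + 1 = 190 → 5151/190
APPEND 43: p_3 = 43·5151 + 244 = 221737, q_3 = 43·190 + 9 = 8179 → 221737/8179
APPEND 28: p_4 = 28·221737 + 5151 = 6213787, q_4 = 28·8179 + 190 = 229202 → 6213787/229202
APPEND 34: p_5 = 34·6213787 + 221737 = 211490495, q_5 = 34·229202 + 8179 = 7801047 → 211490495/7801047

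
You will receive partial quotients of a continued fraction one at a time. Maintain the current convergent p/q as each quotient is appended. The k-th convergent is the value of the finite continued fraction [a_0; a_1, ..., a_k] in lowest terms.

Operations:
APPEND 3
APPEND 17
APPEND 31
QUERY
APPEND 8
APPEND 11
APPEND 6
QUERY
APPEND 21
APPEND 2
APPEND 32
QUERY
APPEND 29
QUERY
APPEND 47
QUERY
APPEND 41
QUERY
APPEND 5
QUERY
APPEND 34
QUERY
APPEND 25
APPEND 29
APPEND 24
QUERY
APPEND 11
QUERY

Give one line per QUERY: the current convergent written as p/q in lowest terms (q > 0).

1615/528
878814/287315
1237083113/404445690
35913487893/11741373913
1689171014084/552249019601
69291925065337/22653951177554
348148796340769/113822004907371
11906351000651483/3892602118028168
207996578321417242860/68001348294893941019
2296616468677156530419/750844161219664114936

APPEND 3: p_0 = 3·1 + 0 = 3, q_0 = 3·0 + 1 = 1 → 3/1
APPEND 17: p_1 = 17·3 + 1 = 52, q_1 = 17·1 + 0 = 17 → 52/17
APPEND 31: p_2 = 31·52 + 3 = 1615, q_2 = 31·17 + 1 = 528 → 1615/528
APPEND 8: p_3 = 8·1615 + 52 = 12972, q_3 = 8·528 + 17 = 4241 → 12972/4241
APPEND 11: p_4 = 11·12972 + 1615 = 144307, q_4 = 11·4241 + 528 = 47179 → 144307/47179
APPEND 6: p_5 = 6·144307 + 12972 = 878814, q_5 = 6·47179 + 4241 = 287315 → 878814/287315
APPEND 21: p_6 = 21·878814 + 144307 = 18599401, q_6 = 21·287315 + 47179 = 6080794 → 18599401/6080794
APPEND 2: p_7 = 2·18599401 + 878814 = 38077616, q_7 = 2·6080794 + 287315 = 12448903 → 38077616/12448903
APPEND 32: p_8 = 32·38077616 + 18599401 = 1237083113, q_8 = 32·12448903 + 6080794 = 404445690 → 1237083113/404445690
APPEND 29: p_9 = 29·1237083113 + 38077616 = 35913487893, q_9 = 29·404445690 + 12448903 = 11741373913 → 35913487893/11741373913
APPEND 47: p_10 = 47·35913487893 + 1237083113 = 1689171014084, q_10 = 47·11741373913 + 404445690 = 552249019601 → 1689171014084/552249019601
APPEND 41: p_11 = 41·1689171014084 + 35913487893 = 69291925065337, q_11 = 41·552249019601 + 11741373913 = 22653951177554 → 69291925065337/22653951177554
APPEND 5: p_12 = 5·69291925065337 + 1689171014084 = 348148796340769, q_12 = 5·22653951177554 + 552249019601 = 113822004907371 → 348148796340769/113822004907371
APPEND 34: p_13 = 34·348148796340769 + 69291925065337 = 11906351000651483, q_13 = 34·113822004907371 + 22653951177554 = 3892602118028168 → 11906351000651483/3892602118028168
APPEND 25: p_14 = 25·11906351000651483 + 348148796340769 = 298006923812627844, q_14 = 25·3892602118028168 + 113822004907371 = 97428874955611571 → 298006923812627844/97428874955611571
APPEND 29: p_15 = 29·298006923812627844 + 11906351000651483 = 8654107141566858959, q_15 = 29·97428874955611571 + 3892602118028168 = 2829329975830763727 → 8654107141566858959/2829329975830763727
APPEND 24: p_16 = 24·8654107141566858959 + 298006923812627844 = 207996578321417242860, q_16 = 24·2829329975830763727 + 97428874955611571 = 68001348294893941019 → 207996578321417242860/68001348294893941019
APPEND 11: p_17 = 11·207996578321417242860 + 8654107141566858959 = 2296616468677156530419, q_17 = 11·68001348294893941019 + 2829329975830763727 = 750844161219664114936 → 2296616468677156530419/750844161219664114936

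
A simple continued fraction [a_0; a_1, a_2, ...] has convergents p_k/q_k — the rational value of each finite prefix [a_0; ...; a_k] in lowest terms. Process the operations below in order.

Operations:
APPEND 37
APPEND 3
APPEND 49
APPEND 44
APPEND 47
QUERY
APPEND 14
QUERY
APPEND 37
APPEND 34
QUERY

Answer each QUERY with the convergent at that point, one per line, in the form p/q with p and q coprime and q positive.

11436489/306353
160354058/4295457
202274599648/5418396365

APPEND 37: p_0 = 37·1 + 0 = 37, q_0 = 37·0 + 1 = 1 → 37/1
APPEND 3: p_1 = 3·37 + 1 = 112, q_1 = 3·1 + 0 = 3 → 112/3
APPEND 49: p_2 = 49·112 + 37 = 5525, q_2 = 49·3 + 1 = 148 → 5525/148
APPEND 44: p_3 = 44·5525 + 112 = 243212, q_3 = 44·148 + 3 = 6515 → 243212/6515
APPEND 47: p_4 = 47·243212 + 5525 = 11436489, q_4 = 47·6515 + 148 = 306353 → 11436489/306353
APPEND 14: p_5 = 14·11436489 + 243212 = 160354058, q_5 = 14·306353 + 6515 = 4295457 → 160354058/4295457
APPEND 37: p_6 = 37·160354058 + 11436489 = 5944536635, q_6 = 37·4295457 + 306353 = 159238262 → 5944536635/159238262
APPEND 34: p_7 = 34·5944536635 + 160354058 = 202274599648, q_7 = 34·159238262 + 4295457 = 5418396365 → 202274599648/5418396365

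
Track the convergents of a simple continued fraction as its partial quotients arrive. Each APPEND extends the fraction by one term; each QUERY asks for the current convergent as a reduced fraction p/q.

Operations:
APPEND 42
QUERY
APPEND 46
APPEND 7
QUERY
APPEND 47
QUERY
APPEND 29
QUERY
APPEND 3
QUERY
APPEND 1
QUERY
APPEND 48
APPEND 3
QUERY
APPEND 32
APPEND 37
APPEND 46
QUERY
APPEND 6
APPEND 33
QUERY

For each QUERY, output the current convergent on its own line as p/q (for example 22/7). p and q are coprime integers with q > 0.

APPEND 42: p_0 = 42·1 + 0 = 42, q_0 = 42·0 + 1 = 1 → 42/1
APPEND 46: p_1 = 46·42 + 1 = 1933, q_1 = 46·1 + 0 = 46 → 1933/46
APPEND 7: p_2 = 7·1933 + 42 = 13573, q_2 = 7·46 + 1 = 323 → 13573/323
APPEND 47: p_3 = 47·13573 + 1933 = 639864, q_3 = 47·323 + 46 = 15227 → 639864/15227
APPEND 29: p_4 = 29·639864 + 13573 = 18569629, q_4 = 29·15227 + 323 = 441906 → 18569629/441906
APPEND 3: p_5 = 3·18569629 + 639864 = 56348751, q_5 = 3·441906 + 15227 = 1340945 → 56348751/1340945
APPEND 1: p_6 = 1·56348751 + 18569629 = 74918380, q_6 = 1·1340945 + 441906 = 1782851 → 74918380/1782851
APPEND 48: p_7 = 48·74918380 + 56348751 = 3652430991, q_7 = 48·1782851 + 1340945 = 86917793 → 3652430991/86917793
APPEND 3: p_8 = 3·3652430991 + 74918380 = 11032211353, q_8 = 3·86917793 + 1782851 = 262536230 → 11032211353/262536230
APPEND 32: p_9 = 32·11032211353 + 3652430991 = 356683194287, q_9 = 32·262536230 + 86917793 = 8488077153 → 356683194287/8488077153
APPEND 37: p_10 = 37·356683194287 + 11032211353 = 13208310399972, q_10 = 37·8488077153 + 262536230 = 314321390891 → 13208310399972/314321390891
APPEND 46: p_11 = 46·13208310399972 + 356683194287 = 607938961592999, q_11 = 46·314321390891 + 8488077153 = 14467272058139 → 607938961592999/14467272058139
APPEND 6: p_12 = 6·607938961592999 + 13208310399972 = 3660842079957966, q_12 = 6·14467272058139 + 314321390891 = 87117953739725 → 3660842079957966/87117953739725
APPEND 33: p_13 = 33·3660842079957966 + 607938961592999 = 121415727600205877, q_13 = 33·87117953739725 + 14467272058139 = 2889359745469064 → 121415727600205877/2889359745469064

42/1
13573/323
639864/15227
18569629/441906
56348751/1340945
74918380/1782851
11032211353/262536230
607938961592999/14467272058139
121415727600205877/2889359745469064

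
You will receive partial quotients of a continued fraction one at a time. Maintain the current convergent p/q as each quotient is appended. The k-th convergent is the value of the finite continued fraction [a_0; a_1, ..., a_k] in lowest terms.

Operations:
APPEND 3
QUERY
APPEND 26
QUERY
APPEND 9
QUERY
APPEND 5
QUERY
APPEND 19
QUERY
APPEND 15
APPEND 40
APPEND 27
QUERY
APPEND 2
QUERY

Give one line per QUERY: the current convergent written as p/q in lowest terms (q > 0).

3/1
79/26
714/235
3649/1201
70045/23054
1141615459/375741349
2325473923/765386192

APPEND 3: p_0 = 3·1 + 0 = 3, q_0 = 3·0 + 1 = 1 → 3/1
APPEND 26: p_1 = 26·3 + 1 = 79, q_1 = 26·1 + 0 = 26 → 79/26
APPEND 9: p_2 = 9·79 + 3 = 714, q_2 = 9·26 + 1 = 235 → 714/235
APPEND 5: p_3 = 5·714 + 79 = 3649, q_3 = 5·235 + 26 = 1201 → 3649/1201
APPEND 19: p_4 = 19·3649 + 714 = 70045, q_4 = 19·1201 + 235 = 23054 → 70045/23054
APPEND 15: p_5 = 15·70045 + 3649 = 1054324, q_5 = 15·23054 + 1201 = 347011 → 1054324/347011
APPEND 40: p_6 = 40·1054324 + 70045 = 42243005, q_6 = 40·347011 + 23054 = 13903494 → 42243005/13903494
APPEND 27: p_7 = 27·42243005 + 1054324 = 1141615459, q_7 = 27·13903494 + 347011 = 375741349 → 1141615459/375741349
APPEND 2: p_8 = 2·1141615459 + 42243005 = 2325473923, q_8 = 2·375741349 + 13903494 = 765386192 → 2325473923/765386192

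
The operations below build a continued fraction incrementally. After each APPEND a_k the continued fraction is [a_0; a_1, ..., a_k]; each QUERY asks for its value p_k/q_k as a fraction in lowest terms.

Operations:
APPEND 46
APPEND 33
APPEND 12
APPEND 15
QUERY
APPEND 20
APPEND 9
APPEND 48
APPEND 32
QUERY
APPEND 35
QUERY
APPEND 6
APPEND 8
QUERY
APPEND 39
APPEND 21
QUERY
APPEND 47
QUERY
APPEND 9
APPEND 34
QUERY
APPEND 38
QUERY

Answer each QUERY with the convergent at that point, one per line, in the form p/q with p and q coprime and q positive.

APPEND 46: p_0 = 46·1 + 0 = 46, q_0 = 46·0 + 1 = 1 → 46/1
APPEND 33: p_1 = 33·46 + 1 = 1519, q_1 = 33·1 + 0 = 33 → 1519/33
APPEND 12: p_2 = 12·1519 + 46 = 18274, q_2 = 12·33 + 1 = 397 → 18274/397
APPEND 15: p_3 = 15·18274 + 1519 = 275629, q_3 = 15·397 + 33 = 5988 → 275629/5988
APPEND 20: p_4 = 20·275629 + 18274 = 5530854, q_4 = 20·5988 + 397 = 120157 → 5530854/120157
APPEND 9: p_5 = 9·5530854 + 275629 = 50053315, q_5 = 9·120157 + 5988 = 1087401 → 50053315/1087401
APPEND 48: p_6 = 48·50053315 + 5530854 = 2408089974, q_6 = 48·1087401 + 120157 = 52315405 → 2408089974/52315405
APPEND 32: p_7 = 32·2408089974 + 50053315 = 77108932483, q_7 = 32·52315405 + 1087401 = 1675180361 → 77108932483/1675180361
APPEND 35: p_8 = 35·77108932483 + 2408089974 = 2701220726879, q_8 = 35·1675180361 + 52315405 = 58683628040 → 2701220726879/58683628040
APPEND 6: p_9 = 6·2701220726879 + 77108932483 = 16284433293757, q_9 = 6·58683628040 + 1675180361 = 353776948601 → 16284433293757/353776948601
APPEND 8: p_10 = 8·16284433293757 + 2701220726879 = 132976687076935, q_10 = 8·353776948601 + 58683628040 = 2888899216848 → 132976687076935/2888899216848
APPEND 39: p_11 = 39·132976687076935 + 16284433293757 = 5202375229294222, q_11 = 39·2888899216848 + 353776948601 = 113020846405673 → 5202375229294222/113020846405673
APPEND 21: p_12 = 21·5202375229294222 + 132976687076935 = 109382856502255597, q_12 = 21·113020846405673 + 2888899216848 = 2376326673735981 → 109382856502255597/2376326673735981
APPEND 47: p_13 = 47·109382856502255597 + 5202375229294222 = 5146196630835307281, q_13 = 47·2376326673735981 + 113020846405673 = 111800374511996780 → 5146196630835307281/111800374511996780
APPEND 9: p_14 = 9·5146196630835307281 + 109382856502255597 = 46425152534020021126, q_14 = 9·111800374511996780 + 2376326673735981 = 1008579697281707001 → 46425152534020021126/1008579697281707001
APPEND 34: p_15 = 34·46425152534020021126 + 5146196630835307281 = 1583601382787516025565, q_15 = 34·1008579697281707001 + 111800374511996780 = 34403510082090034814 → 1583601382787516025565/34403510082090034814
APPEND 38: p_16 = 38·1583601382787516025565 + 46425152534020021126 = 60223277698459628992596, q_16 = 38·34403510082090034814 + 1008579697281707001 = 1308341962816703029933 → 60223277698459628992596/1308341962816703029933

275629/5988
77108932483/1675180361
2701220726879/58683628040
132976687076935/2888899216848
109382856502255597/2376326673735981
5146196630835307281/111800374511996780
1583601382787516025565/34403510082090034814
60223277698459628992596/1308341962816703029933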